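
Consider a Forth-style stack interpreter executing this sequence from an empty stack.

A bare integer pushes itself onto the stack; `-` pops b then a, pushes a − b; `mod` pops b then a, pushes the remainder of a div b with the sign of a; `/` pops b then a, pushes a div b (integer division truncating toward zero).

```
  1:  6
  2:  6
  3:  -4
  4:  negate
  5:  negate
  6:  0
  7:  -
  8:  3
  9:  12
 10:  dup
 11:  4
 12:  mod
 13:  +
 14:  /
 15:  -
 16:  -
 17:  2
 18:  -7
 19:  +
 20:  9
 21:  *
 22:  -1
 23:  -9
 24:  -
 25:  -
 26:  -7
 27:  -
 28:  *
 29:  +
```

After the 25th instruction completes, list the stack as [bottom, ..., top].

6      → [6]
6      → [6, 6]
-4     → [6, 6, -4]
negate → [6, 6, 4]
negate → [6, 6, -4]
0      → [6, 6, -4, 0]
-      → [6, 6, -4]
3      → [6, 6, -4, 3]
12     → [6, 6, -4, 3, 12]
dup    → [6, 6, -4, 3, 12, 12]
4      → [6, 6, -4, 3, 12, 12, 4]
mod    → [6, 6, -4, 3, 12, 0]
+      → [6, 6, -4, 3, 12]
/      → [6, 6, -4, 0]
-      → [6, 6, -4]
-      → [6, 10]
2      → [6, 10, 2]
-7     → [6, 10, 2, -7]
+      → [6, 10, -5]
9      → [6, 10, -5, 9]
*      → [6, 10, -45]
-1     → [6, 10, -45, -1]
-9     → [6, 10, -45, -1, -9]
-      → [6, 10, -45, 8]
-      → [6, 10, -53]

[6, 10, -53]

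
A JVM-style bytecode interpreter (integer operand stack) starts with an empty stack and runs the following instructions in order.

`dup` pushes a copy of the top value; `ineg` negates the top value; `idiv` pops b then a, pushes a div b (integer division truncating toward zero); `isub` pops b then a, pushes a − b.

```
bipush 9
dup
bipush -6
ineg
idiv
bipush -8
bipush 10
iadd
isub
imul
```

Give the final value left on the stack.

bipush 9   9
dup        9 9
bipush -6  9 9 -6
ineg       9 9 6
idiv       9 1
bipush -8  9 1 -8
bipush 10  9 1 -8 10
iadd       9 1 2
isub       9 -1
imul       -9

-9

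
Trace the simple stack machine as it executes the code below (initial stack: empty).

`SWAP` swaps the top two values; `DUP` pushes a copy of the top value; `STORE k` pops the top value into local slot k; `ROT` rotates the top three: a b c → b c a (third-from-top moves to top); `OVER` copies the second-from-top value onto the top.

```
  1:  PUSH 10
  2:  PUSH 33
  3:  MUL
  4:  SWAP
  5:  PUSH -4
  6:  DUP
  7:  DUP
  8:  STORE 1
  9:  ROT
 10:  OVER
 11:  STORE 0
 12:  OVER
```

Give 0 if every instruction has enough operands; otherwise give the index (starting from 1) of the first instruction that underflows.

4

PUSH 10 : [10]
PUSH 33 : [10, 33]
MUL     : [330]
SWAP  — needs 2 operands, stack has 1 → underflow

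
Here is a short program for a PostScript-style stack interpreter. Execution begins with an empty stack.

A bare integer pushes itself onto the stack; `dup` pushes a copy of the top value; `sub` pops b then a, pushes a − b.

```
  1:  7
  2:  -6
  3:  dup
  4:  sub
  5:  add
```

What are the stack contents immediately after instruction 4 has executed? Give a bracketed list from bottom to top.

7   : 7
-6  : 7 -6
dup : 7 -6 -6
sub : 7 0

[7, 0]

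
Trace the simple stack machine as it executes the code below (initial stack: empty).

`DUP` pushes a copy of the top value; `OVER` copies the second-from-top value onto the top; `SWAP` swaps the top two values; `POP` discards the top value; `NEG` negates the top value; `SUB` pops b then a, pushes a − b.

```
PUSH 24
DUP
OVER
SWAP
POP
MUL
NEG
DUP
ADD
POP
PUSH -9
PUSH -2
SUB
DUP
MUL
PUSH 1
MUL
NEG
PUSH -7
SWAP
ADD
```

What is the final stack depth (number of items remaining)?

1

PUSH 24 -> 24
DUP     -> 24 24
OVER    -> 24 24 24
SWAP    -> 24 24 24
POP     -> 24 24
MUL     -> 576
NEG     -> -576
DUP     -> -576 -576
ADD     -> -1152
POP     -> (empty)
PUSH -9 -> -9
PUSH -2 -> -9 -2
SUB     -> -7
DUP     -> -7 -7
MUL     -> 49
PUSH 1  -> 49 1
MUL     -> 49
NEG     -> -49
PUSH -7 -> -49 -7
SWAP    -> -7 -49
ADD     -> -56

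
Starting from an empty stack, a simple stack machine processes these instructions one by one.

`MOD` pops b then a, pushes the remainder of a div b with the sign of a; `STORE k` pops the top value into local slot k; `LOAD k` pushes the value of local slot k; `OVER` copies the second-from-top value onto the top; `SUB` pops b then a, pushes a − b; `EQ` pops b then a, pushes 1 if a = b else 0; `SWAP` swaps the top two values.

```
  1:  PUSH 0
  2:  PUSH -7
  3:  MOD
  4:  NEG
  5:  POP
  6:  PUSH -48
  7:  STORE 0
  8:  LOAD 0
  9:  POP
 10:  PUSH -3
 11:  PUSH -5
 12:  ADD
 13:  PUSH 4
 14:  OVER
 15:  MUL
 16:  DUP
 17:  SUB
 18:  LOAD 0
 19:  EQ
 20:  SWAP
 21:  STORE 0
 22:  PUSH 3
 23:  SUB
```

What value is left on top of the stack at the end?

PUSH 0   → [0]
PUSH -7  → [0, -7]
MOD      → [0]
NEG      → [0]
POP      → []
PUSH -48 → [-48]
STORE 0  → []
LOAD 0   → [-48]
POP      → []
PUSH -3  → [-3]
PUSH -5  → [-3, -5]
ADD      → [-8]
PUSH 4   → [-8, 4]
OVER     → [-8, 4, -8]
MUL      → [-8, -32]
DUP      → [-8, -32, -32]
SUB      → [-8, 0]
LOAD 0   → [-8, 0, -48]
EQ       → [-8, 0]
SWAP     → [0, -8]
STORE 0  → [0]
PUSH 3   → [0, 3]
SUB      → [-3]

-3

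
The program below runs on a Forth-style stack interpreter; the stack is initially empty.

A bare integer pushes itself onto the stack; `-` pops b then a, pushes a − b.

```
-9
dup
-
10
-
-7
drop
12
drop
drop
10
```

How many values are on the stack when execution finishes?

1

-9   : -9
dup  : -9 -9
-    : 0
10   : 0 10
-    : -10
-7   : -10 -7
drop : -10
12   : -10 12
drop : -10
drop : (empty)
10   : 10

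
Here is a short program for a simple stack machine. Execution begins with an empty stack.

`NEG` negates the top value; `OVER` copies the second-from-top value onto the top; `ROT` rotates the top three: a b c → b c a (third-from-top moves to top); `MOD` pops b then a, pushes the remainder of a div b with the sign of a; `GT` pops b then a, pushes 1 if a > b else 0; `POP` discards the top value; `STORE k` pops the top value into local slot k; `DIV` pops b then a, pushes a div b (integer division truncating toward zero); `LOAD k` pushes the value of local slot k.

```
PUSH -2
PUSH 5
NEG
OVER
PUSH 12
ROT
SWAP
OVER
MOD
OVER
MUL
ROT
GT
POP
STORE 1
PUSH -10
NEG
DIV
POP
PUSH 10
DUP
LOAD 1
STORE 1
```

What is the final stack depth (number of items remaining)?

PUSH -2  → -2
PUSH 5   → -2 5
NEG      → -2 -5
OVER     → -2 -5 -2
PUSH 12  → -2 -5 -2 12
ROT      → -2 -2 12 -5
SWAP     → -2 -2 -5 12
OVER     → -2 -2 -5 12 -5
MOD      → -2 -2 -5 2
OVER     → -2 -2 -5 2 -5
MUL      → -2 -2 -5 -10
ROT      → -2 -5 -10 -2
GT       → -2 -5 0
POP      → -2 -5
STORE 1  → -2
PUSH -10 → -2 -10
NEG      → -2 10
DIV      → 0
POP      → (empty)
PUSH 10  → 10
DUP      → 10 10
LOAD 1   → 10 10 -5
STORE 1  → 10 10

2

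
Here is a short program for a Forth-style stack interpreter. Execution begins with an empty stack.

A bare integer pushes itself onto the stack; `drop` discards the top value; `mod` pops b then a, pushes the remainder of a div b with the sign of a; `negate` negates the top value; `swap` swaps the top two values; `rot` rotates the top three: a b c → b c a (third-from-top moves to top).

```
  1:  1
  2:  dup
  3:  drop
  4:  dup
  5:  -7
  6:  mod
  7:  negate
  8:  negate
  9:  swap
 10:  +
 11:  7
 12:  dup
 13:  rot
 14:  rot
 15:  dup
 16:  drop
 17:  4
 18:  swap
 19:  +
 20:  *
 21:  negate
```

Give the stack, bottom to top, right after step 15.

1      : [1]
dup    : [1, 1]
drop   : [1]
dup    : [1, 1]
-7     : [1, 1, -7]
mod    : [1, 1]
negate : [1, -1]
negate : [1, 1]
swap   : [1, 1]
+      : [2]
7      : [2, 7]
dup    : [2, 7, 7]
rot    : [7, 7, 2]
rot    : [7, 2, 7]
dup    : [7, 2, 7, 7]

[7, 2, 7, 7]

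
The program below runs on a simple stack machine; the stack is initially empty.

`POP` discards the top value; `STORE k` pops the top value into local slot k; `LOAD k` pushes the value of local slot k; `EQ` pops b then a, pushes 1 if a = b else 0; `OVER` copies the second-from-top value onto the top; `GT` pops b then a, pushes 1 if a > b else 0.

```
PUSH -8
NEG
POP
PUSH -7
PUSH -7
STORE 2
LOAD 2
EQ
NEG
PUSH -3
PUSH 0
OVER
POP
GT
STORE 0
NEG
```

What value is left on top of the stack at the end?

1

PUSH -8 → [-8]
NEG     → [8]
POP     → []
PUSH -7 → [-7]
PUSH -7 → [-7, -7]
STORE 2 → [-7]
LOAD 2  → [-7, -7]
EQ      → [1]
NEG     → [-1]
PUSH -3 → [-1, -3]
PUSH 0  → [-1, -3, 0]
OVER    → [-1, -3, 0, -3]
POP     → [-1, -3, 0]
GT      → [-1, 0]
STORE 0 → [-1]
NEG     → [1]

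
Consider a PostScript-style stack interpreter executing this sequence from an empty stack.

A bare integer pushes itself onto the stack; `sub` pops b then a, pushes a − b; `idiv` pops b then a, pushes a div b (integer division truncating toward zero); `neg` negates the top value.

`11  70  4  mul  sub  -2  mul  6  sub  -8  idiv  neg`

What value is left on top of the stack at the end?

66

11    [11]
70    [11, 70]
4     [11, 70, 4]
mul   [11, 280]
sub   [-269]
-2    [-269, -2]
mul   [538]
6     [538, 6]
sub   [532]
-8    [532, -8]
idiv  [-66]
neg   [66]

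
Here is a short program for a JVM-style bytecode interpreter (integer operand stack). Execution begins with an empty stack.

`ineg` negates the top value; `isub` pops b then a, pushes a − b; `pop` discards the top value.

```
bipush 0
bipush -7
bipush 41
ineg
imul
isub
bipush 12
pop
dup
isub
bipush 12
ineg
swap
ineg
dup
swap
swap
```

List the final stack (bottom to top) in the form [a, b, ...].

[-12, 0, 0]

bipush 0  -> [0]
bipush -7 -> [0, -7]
bipush 41 -> [0, -7, 41]
ineg      -> [0, -7, -41]
imul      -> [0, 287]
isub      -> [-287]
bipush 12 -> [-287, 12]
pop       -> [-287]
dup       -> [-287, -287]
isub      -> [0]
bipush 12 -> [0, 12]
ineg      -> [0, -12]
swap      -> [-12, 0]
ineg      -> [-12, 0]
dup       -> [-12, 0, 0]
swap      -> [-12, 0, 0]
swap      -> [-12, 0, 0]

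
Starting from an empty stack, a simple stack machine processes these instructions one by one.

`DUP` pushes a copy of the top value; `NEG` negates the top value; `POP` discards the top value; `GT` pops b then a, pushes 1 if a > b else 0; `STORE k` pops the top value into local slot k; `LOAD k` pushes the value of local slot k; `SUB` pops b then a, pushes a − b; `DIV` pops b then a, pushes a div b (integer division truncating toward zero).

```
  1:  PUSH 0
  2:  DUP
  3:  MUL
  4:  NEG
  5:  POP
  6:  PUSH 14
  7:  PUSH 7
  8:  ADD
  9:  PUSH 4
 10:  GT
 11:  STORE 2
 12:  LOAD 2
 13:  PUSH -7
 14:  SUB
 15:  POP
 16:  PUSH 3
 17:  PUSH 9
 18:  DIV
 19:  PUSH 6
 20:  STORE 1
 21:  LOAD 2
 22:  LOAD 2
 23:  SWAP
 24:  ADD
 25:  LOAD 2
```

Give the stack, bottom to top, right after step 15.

[]

PUSH 0  → [0]
DUP     → [0, 0]
MUL     → [0]
NEG     → [0]
POP     → []
PUSH 14 → [14]
PUSH 7  → [14, 7]
ADD     → [21]
PUSH 4  → [21, 4]
GT      → [1]
STORE 2 → []
LOAD 2  → [1]
PUSH -7 → [1, -7]
SUB     → [8]
POP     → []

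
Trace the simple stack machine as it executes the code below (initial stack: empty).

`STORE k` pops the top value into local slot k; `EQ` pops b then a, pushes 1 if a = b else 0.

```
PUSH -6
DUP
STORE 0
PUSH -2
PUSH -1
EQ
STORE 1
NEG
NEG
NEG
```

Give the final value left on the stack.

6

PUSH -6 -> -6
DUP     -> -6 -6
STORE 0 -> -6
PUSH -2 -> -6 -2
PUSH -1 -> -6 -2 -1
EQ      -> -6 0
STORE 1 -> -6
NEG     -> 6
NEG     -> -6
NEG     -> 6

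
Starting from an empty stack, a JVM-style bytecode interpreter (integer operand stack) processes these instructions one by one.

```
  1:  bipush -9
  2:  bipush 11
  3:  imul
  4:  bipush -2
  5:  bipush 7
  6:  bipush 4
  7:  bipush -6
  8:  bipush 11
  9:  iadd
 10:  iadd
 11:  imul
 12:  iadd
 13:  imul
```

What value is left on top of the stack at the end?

-6039

bipush -9 -> -9
bipush 11 -> -9 11
imul      -> -99
bipush -2 -> -99 -2
bipush 7  -> -99 -2 7
bipush 4  -> -99 -2 7 4
bipush -6 -> -99 -2 7 4 -6
bipush 11 -> -99 -2 7 4 -6 11
iadd      -> -99 -2 7 4 5
iadd      -> -99 -2 7 9
imul      -> -99 -2 63
iadd      -> -99 61
imul      -> -6039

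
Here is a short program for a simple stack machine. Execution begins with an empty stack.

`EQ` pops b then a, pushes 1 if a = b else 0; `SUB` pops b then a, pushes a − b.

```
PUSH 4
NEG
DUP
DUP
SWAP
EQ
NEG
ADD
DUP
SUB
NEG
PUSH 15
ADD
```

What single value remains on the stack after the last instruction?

15

PUSH 4  : 4
NEG     : -4
DUP     : -4 -4
DUP     : -4 -4 -4
SWAP    : -4 -4 -4
EQ      : -4 1
NEG     : -4 -1
ADD     : -5
DUP     : -5 -5
SUB     : 0
NEG     : 0
PUSH 15 : 0 15
ADD     : 15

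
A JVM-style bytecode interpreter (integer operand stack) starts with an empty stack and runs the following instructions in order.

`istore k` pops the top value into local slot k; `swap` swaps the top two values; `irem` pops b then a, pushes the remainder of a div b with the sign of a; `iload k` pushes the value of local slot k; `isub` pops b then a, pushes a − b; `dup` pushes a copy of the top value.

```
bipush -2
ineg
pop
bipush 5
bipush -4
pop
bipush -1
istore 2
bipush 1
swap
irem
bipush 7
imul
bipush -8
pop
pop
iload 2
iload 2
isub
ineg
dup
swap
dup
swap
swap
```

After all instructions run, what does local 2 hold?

bipush -2  -2
ineg       2
pop        (empty)
bipush 5   5
bipush -4  5 -4
pop        5
bipush -1  5 -1
istore 2   5
bipush 1   5 1
swap       1 5
irem       1
bipush 7   1 7
imul       7
bipush -8  7 -8
pop        7
pop        (empty)
iload 2    -1
iload 2    -1 -1
isub       0
ineg       0
dup        0 0
swap       0 0
dup        0 0 0
swap       0 0 0
swap       0 0 0

-1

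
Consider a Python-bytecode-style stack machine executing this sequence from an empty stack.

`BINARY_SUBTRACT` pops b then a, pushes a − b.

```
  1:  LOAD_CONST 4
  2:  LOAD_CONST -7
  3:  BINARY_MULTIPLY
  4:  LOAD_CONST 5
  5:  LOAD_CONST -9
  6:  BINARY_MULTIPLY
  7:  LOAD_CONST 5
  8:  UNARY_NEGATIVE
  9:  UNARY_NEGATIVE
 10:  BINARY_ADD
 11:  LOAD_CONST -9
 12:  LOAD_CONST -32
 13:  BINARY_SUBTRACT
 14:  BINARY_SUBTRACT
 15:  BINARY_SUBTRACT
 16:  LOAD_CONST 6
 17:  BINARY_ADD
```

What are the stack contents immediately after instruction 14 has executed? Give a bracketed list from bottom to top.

[-28, -63]

LOAD_CONST 4    → 4
LOAD_CONST -7   → 4 -7
BINARY_MULTIPLY → -28
LOAD_CONST 5    → -28 5
LOAD_CONST -9   → -28 5 -9
BINARY_MULTIPLY → -28 -45
LOAD_CONST 5    → -28 -45 5
UNARY_NEGATIVE  → -28 -45 -5
UNARY_NEGATIVE  → -28 -45 5
BINARY_ADD      → -28 -40
LOAD_CONST -9   → -28 -40 -9
LOAD_CONST -32  → -28 -40 -9 -32
BINARY_SUBTRACT → -28 -40 23
BINARY_SUBTRACT → -28 -63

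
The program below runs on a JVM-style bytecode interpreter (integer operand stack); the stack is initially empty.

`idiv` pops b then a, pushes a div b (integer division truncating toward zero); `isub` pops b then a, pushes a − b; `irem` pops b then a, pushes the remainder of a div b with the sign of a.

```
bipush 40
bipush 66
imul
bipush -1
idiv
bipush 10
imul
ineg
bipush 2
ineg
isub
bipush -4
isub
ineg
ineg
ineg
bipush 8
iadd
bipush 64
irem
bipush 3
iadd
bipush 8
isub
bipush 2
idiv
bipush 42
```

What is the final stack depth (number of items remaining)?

2

bipush 40 -> [40]
bipush 66 -> [40, 66]
imul      -> [2640]
bipush -1 -> [2640, -1]
idiv      -> [-2640]
bipush 10 -> [-2640, 10]
imul      -> [-26400]
ineg      -> [26400]
bipush 2  -> [26400, 2]
ineg      -> [26400, -2]
isub      -> [26402]
bipush -4 -> [26402, -4]
isub      -> [26406]
ineg      -> [-26406]
ineg      -> [26406]
ineg      -> [-26406]
bipush 8  -> [-26406, 8]
iadd      -> [-26398]
bipush 64 -> [-26398, 64]
irem      -> [-30]
bipush 3  -> [-30, 3]
iadd      -> [-27]
bipush 8  -> [-27, 8]
isub      -> [-35]
bipush 2  -> [-35, 2]
idiv      -> [-17]
bipush 42 -> [-17, 42]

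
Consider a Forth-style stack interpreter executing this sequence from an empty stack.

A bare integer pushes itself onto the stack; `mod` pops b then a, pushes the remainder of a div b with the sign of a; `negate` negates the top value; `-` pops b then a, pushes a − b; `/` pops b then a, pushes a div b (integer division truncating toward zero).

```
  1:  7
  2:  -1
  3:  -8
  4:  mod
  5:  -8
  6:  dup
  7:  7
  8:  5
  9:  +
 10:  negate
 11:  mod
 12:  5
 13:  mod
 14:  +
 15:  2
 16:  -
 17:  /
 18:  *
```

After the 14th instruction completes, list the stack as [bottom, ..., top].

[7, -1, -11]

7      → [7]
-1     → [7, -1]
-8     → [7, -1, -8]
mod    → [7, -1]
-8     → [7, -1, -8]
dup    → [7, -1, -8, -8]
7      → [7, -1, -8, -8, 7]
5      → [7, -1, -8, -8, 7, 5]
+      → [7, -1, -8, -8, 12]
negate → [7, -1, -8, -8, -12]
mod    → [7, -1, -8, -8]
5      → [7, -1, -8, -8, 5]
mod    → [7, -1, -8, -3]
+      → [7, -1, -11]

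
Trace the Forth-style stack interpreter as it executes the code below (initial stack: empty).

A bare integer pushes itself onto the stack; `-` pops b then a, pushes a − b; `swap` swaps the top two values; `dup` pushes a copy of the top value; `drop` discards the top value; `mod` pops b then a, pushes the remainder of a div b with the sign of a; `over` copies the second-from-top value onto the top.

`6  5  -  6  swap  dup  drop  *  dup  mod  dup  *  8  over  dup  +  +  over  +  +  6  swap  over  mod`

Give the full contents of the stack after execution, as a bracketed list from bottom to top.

6    -> 6
5    -> 6 5
-    -> 1
6    -> 1 6
swap -> 6 1
dup  -> 6 1 1
drop -> 6 1
*    -> 6
dup  -> 6 6
mod  -> 0
dup  -> 0 0
*    -> 0
8    -> 0 8
over -> 0 8 0
dup  -> 0 8 0 0
+    -> 0 8 0
+    -> 0 8
over -> 0 8 0
+    -> 0 8
+    -> 8
6    -> 8 6
swap -> 6 8
over -> 6 8 6
mod  -> 6 2

[6, 2]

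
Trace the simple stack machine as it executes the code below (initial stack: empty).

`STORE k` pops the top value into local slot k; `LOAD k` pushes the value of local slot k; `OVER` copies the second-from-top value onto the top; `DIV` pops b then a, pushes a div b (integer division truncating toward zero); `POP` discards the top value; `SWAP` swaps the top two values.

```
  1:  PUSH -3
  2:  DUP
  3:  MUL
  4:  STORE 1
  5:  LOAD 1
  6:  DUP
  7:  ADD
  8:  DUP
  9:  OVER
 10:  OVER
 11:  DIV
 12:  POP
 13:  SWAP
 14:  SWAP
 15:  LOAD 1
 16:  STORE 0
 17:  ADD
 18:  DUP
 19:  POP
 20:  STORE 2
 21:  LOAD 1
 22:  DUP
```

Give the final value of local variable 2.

36

PUSH -3 -> -3
DUP     -> -3 -3
MUL     -> 9
STORE 1 -> (empty)
LOAD 1  -> 9
DUP     -> 9 9
ADD     -> 18
DUP     -> 18 18
OVER    -> 18 18 18
OVER    -> 18 18 18 18
DIV     -> 18 18 1
POP     -> 18 18
SWAP    -> 18 18
SWAP    -> 18 18
LOAD 1  -> 18 18 9
STORE 0 -> 18 18
ADD     -> 36
DUP     -> 36 36
POP     -> 36
STORE 2 -> (empty)
LOAD 1  -> 9
DUP     -> 9 9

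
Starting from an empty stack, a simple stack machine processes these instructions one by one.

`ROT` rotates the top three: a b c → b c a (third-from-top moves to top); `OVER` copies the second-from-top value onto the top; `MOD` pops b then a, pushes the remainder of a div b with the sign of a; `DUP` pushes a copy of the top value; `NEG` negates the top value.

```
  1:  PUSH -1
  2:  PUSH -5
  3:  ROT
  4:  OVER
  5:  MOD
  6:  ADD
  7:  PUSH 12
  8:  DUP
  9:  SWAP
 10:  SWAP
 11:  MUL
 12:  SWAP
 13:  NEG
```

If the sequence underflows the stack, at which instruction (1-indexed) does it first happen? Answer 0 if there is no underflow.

3

PUSH -1 -> [-1]
PUSH -5 -> [-1, -5]
ROT  — needs 3 operands, stack has 2 → underflow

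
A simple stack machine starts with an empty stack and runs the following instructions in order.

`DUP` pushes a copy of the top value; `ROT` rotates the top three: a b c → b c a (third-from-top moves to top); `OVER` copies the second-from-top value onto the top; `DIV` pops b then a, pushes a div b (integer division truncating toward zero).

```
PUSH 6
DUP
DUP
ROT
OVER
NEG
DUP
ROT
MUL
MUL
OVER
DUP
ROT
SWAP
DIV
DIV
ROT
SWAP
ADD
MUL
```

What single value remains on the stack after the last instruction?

PUSH 6 → 6
DUP    → 6 6
DUP    → 6 6 6
ROT    → 6 6 6
OVER   → 6 6 6 6
NEG    → 6 6 6 -6
DUP    → 6 6 6 -6 -6
ROT    → 6 6 -6 -6 6
MUL    → 6 6 -6 -36
MUL    → 6 6 216
OVER   → 6 6 216 6
DUP    → 6 6 216 6 6
ROT    → 6 6 6 6 216
SWAP   → 6 6 6 216 6
DIV    → 6 6 6 36
DIV    → 6 6 0
ROT    → 6 0 6
SWAP   → 6 6 0
ADD    → 6 6
MUL    → 36

36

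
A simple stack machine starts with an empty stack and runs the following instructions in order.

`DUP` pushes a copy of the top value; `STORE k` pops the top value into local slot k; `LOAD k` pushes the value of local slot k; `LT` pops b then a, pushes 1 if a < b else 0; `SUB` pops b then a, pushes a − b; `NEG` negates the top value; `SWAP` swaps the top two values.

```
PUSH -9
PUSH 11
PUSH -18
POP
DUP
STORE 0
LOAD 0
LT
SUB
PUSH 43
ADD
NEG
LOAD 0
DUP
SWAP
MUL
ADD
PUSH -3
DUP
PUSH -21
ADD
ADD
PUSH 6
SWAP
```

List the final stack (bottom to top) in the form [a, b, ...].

[87, 6, -27]

PUSH -9  -> -9
PUSH 11  -> -9 11
PUSH -18 -> -9 11 -18
POP      -> -9 11
DUP      -> -9 11 11
STORE 0  -> -9 11
LOAD 0   -> -9 11 11
LT       -> -9 0
SUB      -> -9
PUSH 43  -> -9 43
ADD      -> 34
NEG      -> -34
LOAD 0   -> -34 11
DUP      -> -34 11 11
SWAP     -> -34 11 11
MUL      -> -34 121
ADD      -> 87
PUSH -3  -> 87 -3
DUP      -> 87 -3 -3
PUSH -21 -> 87 -3 -3 -21
ADD      -> 87 -3 -24
ADD      -> 87 -27
PUSH 6   -> 87 -27 6
SWAP     -> 87 6 -27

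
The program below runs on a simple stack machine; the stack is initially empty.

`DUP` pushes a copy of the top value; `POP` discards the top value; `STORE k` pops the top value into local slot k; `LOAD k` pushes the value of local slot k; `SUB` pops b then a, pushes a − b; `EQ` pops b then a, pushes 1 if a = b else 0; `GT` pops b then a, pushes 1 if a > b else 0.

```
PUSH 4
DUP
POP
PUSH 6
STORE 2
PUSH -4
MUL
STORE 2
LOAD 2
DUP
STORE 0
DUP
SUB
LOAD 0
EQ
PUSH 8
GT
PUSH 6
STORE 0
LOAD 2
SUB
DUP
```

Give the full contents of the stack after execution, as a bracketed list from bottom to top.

PUSH 4  -> [4]
DUP     -> [4, 4]
POP     -> [4]
PUSH 6  -> [4, 6]
STORE 2 -> [4]
PUSH -4 -> [4, -4]
MUL     -> [-16]
STORE 2 -> []
LOAD 2  -> [-16]
DUP     -> [-16, -16]
STORE 0 -> [-16]
DUP     -> [-16, -16]
SUB     -> [0]
LOAD 0  -> [0, -16]
EQ      -> [0]
PUSH 8  -> [0, 8]
GT      -> [0]
PUSH 6  -> [0, 6]
STORE 0 -> [0]
LOAD 2  -> [0, -16]
SUB     -> [16]
DUP     -> [16, 16]

[16, 16]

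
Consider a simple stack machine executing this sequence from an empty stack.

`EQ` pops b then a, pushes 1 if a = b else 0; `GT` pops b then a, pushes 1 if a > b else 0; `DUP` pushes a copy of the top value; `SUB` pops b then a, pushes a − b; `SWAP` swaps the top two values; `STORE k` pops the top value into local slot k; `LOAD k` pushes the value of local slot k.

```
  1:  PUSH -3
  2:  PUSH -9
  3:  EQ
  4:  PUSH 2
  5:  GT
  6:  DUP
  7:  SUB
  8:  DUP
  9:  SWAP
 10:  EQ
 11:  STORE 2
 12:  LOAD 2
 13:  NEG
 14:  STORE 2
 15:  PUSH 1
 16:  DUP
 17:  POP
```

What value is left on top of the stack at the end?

1

PUSH -3  [-3]
PUSH -9  [-3, -9]
EQ       [0]
PUSH 2   [0, 2]
GT       [0]
DUP      [0, 0]
SUB      [0]
DUP      [0, 0]
SWAP     [0, 0]
EQ       [1]
STORE 2  []
LOAD 2   [1]
NEG      [-1]
STORE 2  []
PUSH 1   [1]
DUP      [1, 1]
POP      [1]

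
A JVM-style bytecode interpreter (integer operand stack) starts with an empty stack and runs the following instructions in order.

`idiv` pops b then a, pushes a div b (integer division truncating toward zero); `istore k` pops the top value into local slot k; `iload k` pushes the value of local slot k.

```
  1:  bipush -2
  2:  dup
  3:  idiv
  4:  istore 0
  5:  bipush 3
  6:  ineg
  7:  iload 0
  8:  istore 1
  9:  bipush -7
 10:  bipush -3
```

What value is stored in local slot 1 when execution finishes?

1

bipush -2 -> -2
dup       -> -2 -2
idiv      -> 1
istore 0  -> (empty)
bipush 3  -> 3
ineg      -> -3
iload 0   -> -3 1
istore 1  -> -3
bipush -7 -> -3 -7
bipush -3 -> -3 -7 -3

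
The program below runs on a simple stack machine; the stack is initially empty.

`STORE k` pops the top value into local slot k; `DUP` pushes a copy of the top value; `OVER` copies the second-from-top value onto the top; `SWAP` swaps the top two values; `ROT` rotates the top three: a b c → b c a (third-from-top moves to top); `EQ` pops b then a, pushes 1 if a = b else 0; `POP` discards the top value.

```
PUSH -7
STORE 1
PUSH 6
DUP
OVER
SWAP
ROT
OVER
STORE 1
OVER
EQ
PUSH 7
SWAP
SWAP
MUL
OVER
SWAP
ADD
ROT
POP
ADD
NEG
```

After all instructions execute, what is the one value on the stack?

PUSH -7 → [-7]
STORE 1 → []
PUSH 6  → [6]
DUP     → [6, 6]
OVER    → [6, 6, 6]
SWAP    → [6, 6, 6]
ROT     → [6, 6, 6]
OVER    → [6, 6, 6, 6]
STORE 1 → [6, 6, 6]
OVER    → [6, 6, 6, 6]
EQ      → [6, 6, 1]
PUSH 7  → [6, 6, 1, 7]
SWAP    → [6, 6, 7, 1]
SWAP    → [6, 6, 1, 7]
MUL     → [6, 6, 7]
OVER    → [6, 6, 7, 6]
SWAP    → [6, 6, 6, 7]
ADD     → [6, 6, 13]
ROT     → [6, 13, 6]
POP     → [6, 13]
ADD     → [19]
NEG     → [-19]

-19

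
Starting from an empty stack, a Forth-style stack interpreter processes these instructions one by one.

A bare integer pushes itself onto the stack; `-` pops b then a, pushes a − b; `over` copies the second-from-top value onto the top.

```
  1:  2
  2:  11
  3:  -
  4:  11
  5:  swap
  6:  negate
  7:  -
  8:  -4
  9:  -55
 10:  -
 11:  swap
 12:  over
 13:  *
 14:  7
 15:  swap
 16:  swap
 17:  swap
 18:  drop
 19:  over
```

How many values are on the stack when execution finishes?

2      → 2
11     → 2 11
-      → -9
11     → -9 11
swap   → 11 -9
negate → 11 9
-      → 2
-4     → 2 -4
-55    → 2 -4 -55
-      → 2 51
swap   → 51 2
over   → 51 2 51
*      → 51 102
7      → 51 102 7
swap   → 51 7 102
swap   → 51 102 7
swap   → 51 7 102
drop   → 51 7
over   → 51 7 51

3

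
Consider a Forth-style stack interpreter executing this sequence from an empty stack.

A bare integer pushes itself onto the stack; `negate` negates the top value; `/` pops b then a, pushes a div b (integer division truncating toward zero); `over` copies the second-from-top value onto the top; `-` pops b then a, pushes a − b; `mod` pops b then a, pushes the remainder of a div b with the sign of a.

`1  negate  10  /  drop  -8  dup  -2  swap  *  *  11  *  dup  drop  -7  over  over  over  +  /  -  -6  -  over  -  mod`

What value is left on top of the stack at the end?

-1

1      -> [1]
negate -> [-1]
10     -> [-1, 10]
/      -> [0]
drop   -> []
-8     -> [-8]
dup    -> [-8, -8]
-2     -> [-8, -8, -2]
swap   -> [-8, -2, -8]
*      -> [-8, 16]
*      -> [-128]
11     -> [-128, 11]
*      -> [-1408]
dup    -> [-1408, -1408]
drop   -> [-1408]
-7     -> [-1408, -7]
over   -> [-1408, -7, -1408]
over   -> [-1408, -7, -1408, -7]
over   -> [-1408, -7, -1408, -7, -1408]
+      -> [-1408, -7, -1408, -1415]
/      -> [-1408, -7, 0]
-      -> [-1408, -7]
-6     -> [-1408, -7, -6]
-      -> [-1408, -1]
over   -> [-1408, -1, -1408]
-      -> [-1408, 1407]
mod    -> [-1]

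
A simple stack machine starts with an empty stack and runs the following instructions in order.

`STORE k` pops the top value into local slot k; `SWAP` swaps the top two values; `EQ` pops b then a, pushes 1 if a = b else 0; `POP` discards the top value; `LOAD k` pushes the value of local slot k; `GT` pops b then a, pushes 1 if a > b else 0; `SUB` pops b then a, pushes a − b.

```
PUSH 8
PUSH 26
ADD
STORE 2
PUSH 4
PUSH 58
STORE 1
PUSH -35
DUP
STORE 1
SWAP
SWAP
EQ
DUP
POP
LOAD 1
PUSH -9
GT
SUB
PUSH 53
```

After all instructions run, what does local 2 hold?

34

PUSH 8   → 8
PUSH 26  → 8 26
ADD      → 34
STORE 2  → (empty)
PUSH 4   → 4
PUSH 58  → 4 58
STORE 1  → 4
PUSH -35 → 4 -35
DUP      → 4 -35 -35
STORE 1  → 4 -35
SWAP     → -35 4
SWAP     → 4 -35
EQ       → 0
DUP      → 0 0
POP      → 0
LOAD 1   → 0 -35
PUSH -9  → 0 -35 -9
GT       → 0 0
SUB      → 0
PUSH 53  → 0 53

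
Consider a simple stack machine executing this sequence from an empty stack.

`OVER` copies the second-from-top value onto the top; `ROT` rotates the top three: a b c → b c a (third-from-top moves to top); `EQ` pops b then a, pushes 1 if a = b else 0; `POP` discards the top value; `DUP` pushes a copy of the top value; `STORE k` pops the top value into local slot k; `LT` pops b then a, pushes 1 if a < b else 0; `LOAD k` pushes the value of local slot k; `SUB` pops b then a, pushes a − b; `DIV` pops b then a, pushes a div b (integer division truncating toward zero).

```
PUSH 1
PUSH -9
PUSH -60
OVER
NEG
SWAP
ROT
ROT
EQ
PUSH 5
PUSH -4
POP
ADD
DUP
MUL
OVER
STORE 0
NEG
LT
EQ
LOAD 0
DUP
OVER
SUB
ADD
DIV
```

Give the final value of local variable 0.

PUSH 1    1
PUSH -9   1 -9
PUSH -60  1 -9 -60
OVER      1 -9 -60 -9
NEG       1 -9 -60 9
SWAP      1 -9 9 -60
ROT       1 9 -60 -9
ROT       1 -60 -9 9
EQ        1 -60 0
PUSH 5    1 -60 0 5
PUSH -4   1 -60 0 5 -4
POP       1 -60 0 5
ADD       1 -60 5
DUP       1 -60 5 5
MUL       1 -60 25
OVER      1 -60 25 -60
STORE 0   1 -60 25
NEG       1 -60 -25
LT        1 1
EQ        1
LOAD 0    1 -60
DUP       1 -60 -60
OVER      1 -60 -60 -60
SUB       1 -60 0
ADD       1 -60
DIV       0

-60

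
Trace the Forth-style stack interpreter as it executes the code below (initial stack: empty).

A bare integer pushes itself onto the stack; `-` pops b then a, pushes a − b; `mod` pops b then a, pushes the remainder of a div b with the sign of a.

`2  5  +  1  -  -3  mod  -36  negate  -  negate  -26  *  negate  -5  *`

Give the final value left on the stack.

-4680

2      -> 2
5      -> 2 5
+      -> 7
1      -> 7 1
-      -> 6
-3     -> 6 -3
mod    -> 0
-36    -> 0 -36
negate -> 0 36
-      -> -36
negate -> 36
-26    -> 36 -26
*      -> -936
negate -> 936
-5     -> 936 -5
*      -> -4680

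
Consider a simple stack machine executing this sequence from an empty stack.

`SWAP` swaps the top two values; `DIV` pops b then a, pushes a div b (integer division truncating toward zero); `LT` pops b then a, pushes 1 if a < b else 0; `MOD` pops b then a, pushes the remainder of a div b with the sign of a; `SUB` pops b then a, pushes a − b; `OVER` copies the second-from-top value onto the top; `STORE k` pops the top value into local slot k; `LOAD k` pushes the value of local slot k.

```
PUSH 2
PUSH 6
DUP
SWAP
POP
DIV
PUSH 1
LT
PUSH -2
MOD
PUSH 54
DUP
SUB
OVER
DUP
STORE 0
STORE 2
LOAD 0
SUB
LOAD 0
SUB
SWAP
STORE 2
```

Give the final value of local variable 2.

1

PUSH 2  → [2]
PUSH 6  → [2, 6]
DUP     → [2, 6, 6]
SWAP    → [2, 6, 6]
POP     → [2, 6]
DIV     → [0]
PUSH 1  → [0, 1]
LT      → [1]
PUSH -2 → [1, -2]
MOD     → [1]
PUSH 54 → [1, 54]
DUP     → [1, 54, 54]
SUB     → [1, 0]
OVER    → [1, 0, 1]
DUP     → [1, 0, 1, 1]
STORE 0 → [1, 0, 1]
STORE 2 → [1, 0]
LOAD 0  → [1, 0, 1]
SUB     → [1, -1]
LOAD 0  → [1, -1, 1]
SUB     → [1, -2]
SWAP    → [-2, 1]
STORE 2 → [-2]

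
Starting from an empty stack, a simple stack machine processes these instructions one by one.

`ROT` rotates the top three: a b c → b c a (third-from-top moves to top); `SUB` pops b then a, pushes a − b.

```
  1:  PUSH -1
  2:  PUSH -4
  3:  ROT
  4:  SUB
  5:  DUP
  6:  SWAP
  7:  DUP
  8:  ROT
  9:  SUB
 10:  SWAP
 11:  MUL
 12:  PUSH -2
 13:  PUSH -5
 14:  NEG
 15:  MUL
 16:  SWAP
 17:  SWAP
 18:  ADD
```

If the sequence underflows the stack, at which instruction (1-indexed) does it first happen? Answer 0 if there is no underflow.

PUSH -1 → -1
PUSH -4 → -1 -4
ROT  — needs 3 operands, stack has 2 → underflow

3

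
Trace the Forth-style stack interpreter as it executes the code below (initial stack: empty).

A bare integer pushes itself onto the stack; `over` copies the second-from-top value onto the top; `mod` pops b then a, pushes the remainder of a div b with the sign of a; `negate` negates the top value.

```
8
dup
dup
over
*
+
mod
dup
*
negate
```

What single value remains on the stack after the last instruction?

8      : 8
dup    : 8 8
dup    : 8 8 8
over   : 8 8 8 8
*      : 8 8 64
+      : 8 72
mod    : 8
dup    : 8 8
*      : 64
negate : -64

-64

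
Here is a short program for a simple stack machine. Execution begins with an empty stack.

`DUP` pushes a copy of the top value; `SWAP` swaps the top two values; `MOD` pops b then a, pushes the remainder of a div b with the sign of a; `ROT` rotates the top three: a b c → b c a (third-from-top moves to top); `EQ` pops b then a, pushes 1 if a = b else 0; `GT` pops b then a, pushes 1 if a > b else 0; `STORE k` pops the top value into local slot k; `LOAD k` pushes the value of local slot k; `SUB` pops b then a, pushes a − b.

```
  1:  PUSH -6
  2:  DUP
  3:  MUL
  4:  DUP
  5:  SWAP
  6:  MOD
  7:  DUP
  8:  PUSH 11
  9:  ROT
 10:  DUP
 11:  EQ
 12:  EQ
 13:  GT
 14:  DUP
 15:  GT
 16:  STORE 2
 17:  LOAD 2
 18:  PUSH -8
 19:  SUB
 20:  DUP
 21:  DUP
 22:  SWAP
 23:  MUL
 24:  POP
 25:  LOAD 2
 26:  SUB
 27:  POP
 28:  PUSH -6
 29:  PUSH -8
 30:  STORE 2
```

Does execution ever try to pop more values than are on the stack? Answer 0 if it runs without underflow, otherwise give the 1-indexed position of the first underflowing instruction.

0

PUSH -6 -> [-6]
DUP     -> [-6, -6]
MUL     -> [36]
DUP     -> [36, 36]
SWAP    -> [36, 36]
MOD     -> [0]
DUP     -> [0, 0]
PUSH 11 -> [0, 0, 11]
ROT     -> [0, 11, 0]
DUP     -> [0, 11, 0, 0]
EQ      -> [0, 11, 1]
EQ      -> [0, 0]
GT      -> [0]
DUP     -> [0, 0]
GT      -> [0]
STORE 2 -> []
LOAD 2  -> [0]
PUSH -8 -> [0, -8]
SUB     -> [8]
DUP     -> [8, 8]
DUP     -> [8, 8, 8]
SWAP    -> [8, 8, 8]
MUL     -> [8, 64]
POP     -> [8]
LOAD 2  -> [8, 0]
SUB     -> [8]
POP     -> []
PUSH -6 -> [-6]
PUSH -8 -> [-6, -8]
STORE 2 -> [-6]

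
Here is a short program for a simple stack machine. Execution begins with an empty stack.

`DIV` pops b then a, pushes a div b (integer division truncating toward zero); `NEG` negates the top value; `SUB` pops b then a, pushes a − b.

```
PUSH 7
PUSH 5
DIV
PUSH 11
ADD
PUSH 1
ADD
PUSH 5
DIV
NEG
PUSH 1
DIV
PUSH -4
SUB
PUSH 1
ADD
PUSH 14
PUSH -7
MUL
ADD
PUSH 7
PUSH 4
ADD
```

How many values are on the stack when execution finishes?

PUSH 7  → 7
PUSH 5  → 7 5
DIV     → 1
PUSH 11 → 1 11
ADD     → 12
PUSH 1  → 12 1
ADD     → 13
PUSH 5  → 13 5
DIV     → 2
NEG     → -2
PUSH 1  → -2 1
DIV     → -2
PUSH -4 → -2 -4
SUB     → 2
PUSH 1  → 2 1
ADD     → 3
PUSH 14 → 3 14
PUSH -7 → 3 14 -7
MUL     → 3 -98
ADD     → -95
PUSH 7  → -95 7
PUSH 4  → -95 7 4
ADD     → -95 11

2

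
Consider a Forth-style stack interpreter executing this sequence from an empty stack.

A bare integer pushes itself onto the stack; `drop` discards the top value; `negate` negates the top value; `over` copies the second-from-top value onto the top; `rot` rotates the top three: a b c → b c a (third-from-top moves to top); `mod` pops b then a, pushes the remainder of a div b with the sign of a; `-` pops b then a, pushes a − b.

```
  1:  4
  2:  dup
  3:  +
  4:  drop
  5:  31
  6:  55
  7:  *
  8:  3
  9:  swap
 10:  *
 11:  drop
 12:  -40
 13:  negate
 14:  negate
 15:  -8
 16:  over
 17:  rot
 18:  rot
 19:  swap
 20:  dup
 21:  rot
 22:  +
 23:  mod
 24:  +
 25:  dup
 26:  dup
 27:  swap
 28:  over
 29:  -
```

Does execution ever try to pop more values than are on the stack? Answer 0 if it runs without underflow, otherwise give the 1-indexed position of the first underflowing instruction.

4      → 4
dup    → 4 4
+      → 8
drop   → (empty)
31     → 31
55     → 31 55
*      → 1705
3      → 1705 3
swap   → 3 1705
*      → 5115
drop   → (empty)
-40    → -40
negate → 40
negate → -40
-8     → -40 -8
over   → -40 -8 -40
rot    → -8 -40 -40
rot    → -40 -40 -8
swap   → -40 -8 -40
dup    → -40 -8 -40 -40
rot    → -40 -40 -40 -8
+      → -40 -40 -48
mod    → -40 -40
+      → -80
dup    → -80 -80
dup    → -80 -80 -80
swap   → -80 -80 -80
over   → -80 -80 -80 -80
-      → -80 -80 0

0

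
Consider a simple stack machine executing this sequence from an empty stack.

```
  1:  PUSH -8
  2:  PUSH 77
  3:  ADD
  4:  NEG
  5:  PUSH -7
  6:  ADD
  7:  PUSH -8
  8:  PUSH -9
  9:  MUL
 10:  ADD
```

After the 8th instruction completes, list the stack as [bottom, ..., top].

PUSH -8 : [-8]
PUSH 77 : [-8, 77]
ADD     : [69]
NEG     : [-69]
PUSH -7 : [-69, -7]
ADD     : [-76]
PUSH -8 : [-76, -8]
PUSH -9 : [-76, -8, -9]

[-76, -8, -9]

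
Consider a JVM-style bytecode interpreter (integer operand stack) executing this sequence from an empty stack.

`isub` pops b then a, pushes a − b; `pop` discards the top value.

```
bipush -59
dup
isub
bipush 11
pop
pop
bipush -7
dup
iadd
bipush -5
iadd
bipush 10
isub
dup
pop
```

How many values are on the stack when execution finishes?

1

bipush -59  [-59]
dup         [-59, -59]
isub        [0]
bipush 11   [0, 11]
pop         [0]
pop         []
bipush -7   [-7]
dup         [-7, -7]
iadd        [-14]
bipush -5   [-14, -5]
iadd        [-19]
bipush 10   [-19, 10]
isub        [-29]
dup         [-29, -29]
pop         [-29]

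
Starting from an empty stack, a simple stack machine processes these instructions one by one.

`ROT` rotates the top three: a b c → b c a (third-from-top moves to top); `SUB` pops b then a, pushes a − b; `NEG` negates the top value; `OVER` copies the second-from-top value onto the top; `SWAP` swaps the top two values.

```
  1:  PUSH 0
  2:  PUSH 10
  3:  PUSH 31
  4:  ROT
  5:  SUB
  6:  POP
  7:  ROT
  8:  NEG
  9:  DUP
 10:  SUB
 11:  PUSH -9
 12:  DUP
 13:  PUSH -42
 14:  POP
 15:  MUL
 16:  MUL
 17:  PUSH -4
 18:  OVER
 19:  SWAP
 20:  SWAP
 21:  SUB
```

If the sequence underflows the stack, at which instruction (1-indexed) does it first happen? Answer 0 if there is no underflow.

7

PUSH 0  → [0]
PUSH 10 → [0, 10]
PUSH 31 → [0, 10, 31]
ROT     → [10, 31, 0]
SUB     → [10, 31]
POP     → [10]
ROT  — needs 3 operands, stack has 1 → underflow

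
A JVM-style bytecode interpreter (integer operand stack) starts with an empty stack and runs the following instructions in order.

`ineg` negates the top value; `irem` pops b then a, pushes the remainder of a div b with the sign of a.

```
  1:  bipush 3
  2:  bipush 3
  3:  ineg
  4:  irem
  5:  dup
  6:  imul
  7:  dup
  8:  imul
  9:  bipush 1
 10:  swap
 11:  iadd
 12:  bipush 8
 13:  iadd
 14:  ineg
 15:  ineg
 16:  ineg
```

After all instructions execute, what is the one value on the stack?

bipush 3 -> [3]
bipush 3 -> [3, 3]
ineg     -> [3, -3]
irem     -> [0]
dup      -> [0, 0]
imul     -> [0]
dup      -> [0, 0]
imul     -> [0]
bipush 1 -> [0, 1]
swap     -> [1, 0]
iadd     -> [1]
bipush 8 -> [1, 8]
iadd     -> [9]
ineg     -> [-9]
ineg     -> [9]
ineg     -> [-9]

-9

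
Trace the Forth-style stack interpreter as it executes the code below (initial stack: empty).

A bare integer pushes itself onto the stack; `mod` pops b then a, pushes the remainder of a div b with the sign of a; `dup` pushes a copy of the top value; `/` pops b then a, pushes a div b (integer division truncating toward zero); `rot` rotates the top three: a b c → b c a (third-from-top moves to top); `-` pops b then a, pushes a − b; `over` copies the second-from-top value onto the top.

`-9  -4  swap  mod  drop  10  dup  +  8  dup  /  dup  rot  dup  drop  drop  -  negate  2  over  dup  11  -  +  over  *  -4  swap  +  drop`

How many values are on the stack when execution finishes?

2

-9     : [-9]
-4     : [-9, -4]
swap   : [-4, -9]
mod    : [-4]
drop   : []
10     : [10]
dup    : [10, 10]
+      : [20]
8      : [20, 8]
dup    : [20, 8, 8]
/      : [20, 1]
dup    : [20, 1, 1]
rot    : [1, 1, 20]
dup    : [1, 1, 20, 20]
drop   : [1, 1, 20]
drop   : [1, 1]
-      : [0]
negate : [0]
2      : [0, 2]
over   : [0, 2, 0]
dup    : [0, 2, 0, 0]
11     : [0, 2, 0, 0, 11]
-      : [0, 2, 0, -11]
+      : [0, 2, -11]
over   : [0, 2, -11, 2]
*      : [0, 2, -22]
-4     : [0, 2, -22, -4]
swap   : [0, 2, -4, -22]
+      : [0, 2, -26]
drop   : [0, 2]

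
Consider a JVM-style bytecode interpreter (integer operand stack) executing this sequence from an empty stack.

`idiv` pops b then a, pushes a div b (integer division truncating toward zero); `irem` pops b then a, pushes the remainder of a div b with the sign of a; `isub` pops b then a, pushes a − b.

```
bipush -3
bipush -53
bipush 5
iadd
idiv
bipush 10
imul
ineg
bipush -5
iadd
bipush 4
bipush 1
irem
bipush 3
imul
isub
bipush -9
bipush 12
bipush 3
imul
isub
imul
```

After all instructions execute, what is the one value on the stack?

bipush -3   [-3]
bipush -53  [-3, -53]
bipush 5    [-3, -53, 5]
iadd        [-3, -48]
idiv        [0]
bipush 10   [0, 10]
imul        [0]
ineg        [0]
bipush -5   [0, -5]
iadd        [-5]
bipush 4    [-5, 4]
bipush 1    [-5, 4, 1]
irem        [-5, 0]
bipush 3    [-5, 0, 3]
imul        [-5, 0]
isub        [-5]
bipush -9   [-5, -9]
bipush 12   [-5, -9, 12]
bipush 3    [-5, -9, 12, 3]
imul        [-5, -9, 36]
isub        [-5, -45]
imul        [225]

225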